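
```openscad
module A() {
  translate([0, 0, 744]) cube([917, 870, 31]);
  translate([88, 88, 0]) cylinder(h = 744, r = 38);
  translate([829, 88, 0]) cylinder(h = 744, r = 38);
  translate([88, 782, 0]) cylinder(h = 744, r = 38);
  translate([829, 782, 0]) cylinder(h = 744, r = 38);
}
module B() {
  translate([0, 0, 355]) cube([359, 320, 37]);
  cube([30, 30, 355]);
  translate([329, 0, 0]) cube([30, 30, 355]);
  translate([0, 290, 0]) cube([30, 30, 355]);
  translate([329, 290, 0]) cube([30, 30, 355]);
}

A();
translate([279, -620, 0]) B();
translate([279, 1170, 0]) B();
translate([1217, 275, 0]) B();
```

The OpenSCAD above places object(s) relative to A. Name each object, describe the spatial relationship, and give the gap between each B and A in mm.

A is a table. B is a stool. Three stools sit around the table at the −y, +y, +x sides. The gap between each stool and the table is 300 mm.

Each stool's nearest face is 300 mm from the table's bounding box.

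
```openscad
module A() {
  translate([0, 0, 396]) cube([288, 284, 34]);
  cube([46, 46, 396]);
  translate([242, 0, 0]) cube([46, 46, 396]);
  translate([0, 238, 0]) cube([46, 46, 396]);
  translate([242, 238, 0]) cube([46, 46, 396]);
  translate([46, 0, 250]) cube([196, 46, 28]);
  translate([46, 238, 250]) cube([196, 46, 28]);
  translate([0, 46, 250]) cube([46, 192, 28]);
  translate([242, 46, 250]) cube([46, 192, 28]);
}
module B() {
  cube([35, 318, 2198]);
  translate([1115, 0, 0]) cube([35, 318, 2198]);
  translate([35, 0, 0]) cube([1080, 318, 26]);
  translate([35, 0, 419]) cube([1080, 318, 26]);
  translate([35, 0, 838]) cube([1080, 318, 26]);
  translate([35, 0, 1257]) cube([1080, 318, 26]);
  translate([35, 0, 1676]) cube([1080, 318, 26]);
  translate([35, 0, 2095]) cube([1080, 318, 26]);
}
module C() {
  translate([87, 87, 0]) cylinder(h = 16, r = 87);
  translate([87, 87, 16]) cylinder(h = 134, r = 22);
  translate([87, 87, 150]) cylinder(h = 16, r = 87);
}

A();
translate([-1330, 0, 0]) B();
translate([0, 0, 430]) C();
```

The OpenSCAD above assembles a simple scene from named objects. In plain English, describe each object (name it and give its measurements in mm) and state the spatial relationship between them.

A is a four-legged stool. The seat is 288×284 mm, 34 mm thick, top at z = 430 mm. It stands on four square legs, each 46×46 mm in cross-section, from z = 0 to the seat underside, each flush with a corner of the seat. Four stretchers, 46 mm wide and 28 mm tall, connect adjacent legs with their undersides at z = 250 mm, each running between the inner faces of the legs it joins and aligned with the legs' outer faces on the other axis.

B is an open bookshelf. Two side panels, each 35 mm thick, 318 mm deep and 2198 mm tall, stand 1150 mm apart (outside-to-outside). Between them sit 6 shelves, each 26 mm thick and 318 mm deep, spanning the full gap between the sides. The bottom shelf rests on the floor (its underside at z = 0) and the clear gap between one shelf's top and the next shelf's underside is 393 mm.

C is a spool: two coaxial disc flanges of radius 87 mm and thickness 16 mm, joined by a core cylinder of radius 22 mm and height 134 mm. The lower flange rests on z = 0 and the three cylinders share a vertical axis.

The bookshelf is on the floor beside the stool on its −x side. The spool is on top of the stool.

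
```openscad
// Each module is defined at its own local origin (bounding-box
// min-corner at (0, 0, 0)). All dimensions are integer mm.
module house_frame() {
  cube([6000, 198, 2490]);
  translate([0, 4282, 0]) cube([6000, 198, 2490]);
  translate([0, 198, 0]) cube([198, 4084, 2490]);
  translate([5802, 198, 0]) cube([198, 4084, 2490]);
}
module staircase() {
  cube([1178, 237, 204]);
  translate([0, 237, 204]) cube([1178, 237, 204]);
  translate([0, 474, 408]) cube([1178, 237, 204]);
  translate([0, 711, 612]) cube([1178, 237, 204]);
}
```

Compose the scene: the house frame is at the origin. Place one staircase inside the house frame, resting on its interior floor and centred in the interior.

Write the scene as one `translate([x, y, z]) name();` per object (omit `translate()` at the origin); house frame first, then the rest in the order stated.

house_frame();
translate([2411, 1766, 0]) staircase();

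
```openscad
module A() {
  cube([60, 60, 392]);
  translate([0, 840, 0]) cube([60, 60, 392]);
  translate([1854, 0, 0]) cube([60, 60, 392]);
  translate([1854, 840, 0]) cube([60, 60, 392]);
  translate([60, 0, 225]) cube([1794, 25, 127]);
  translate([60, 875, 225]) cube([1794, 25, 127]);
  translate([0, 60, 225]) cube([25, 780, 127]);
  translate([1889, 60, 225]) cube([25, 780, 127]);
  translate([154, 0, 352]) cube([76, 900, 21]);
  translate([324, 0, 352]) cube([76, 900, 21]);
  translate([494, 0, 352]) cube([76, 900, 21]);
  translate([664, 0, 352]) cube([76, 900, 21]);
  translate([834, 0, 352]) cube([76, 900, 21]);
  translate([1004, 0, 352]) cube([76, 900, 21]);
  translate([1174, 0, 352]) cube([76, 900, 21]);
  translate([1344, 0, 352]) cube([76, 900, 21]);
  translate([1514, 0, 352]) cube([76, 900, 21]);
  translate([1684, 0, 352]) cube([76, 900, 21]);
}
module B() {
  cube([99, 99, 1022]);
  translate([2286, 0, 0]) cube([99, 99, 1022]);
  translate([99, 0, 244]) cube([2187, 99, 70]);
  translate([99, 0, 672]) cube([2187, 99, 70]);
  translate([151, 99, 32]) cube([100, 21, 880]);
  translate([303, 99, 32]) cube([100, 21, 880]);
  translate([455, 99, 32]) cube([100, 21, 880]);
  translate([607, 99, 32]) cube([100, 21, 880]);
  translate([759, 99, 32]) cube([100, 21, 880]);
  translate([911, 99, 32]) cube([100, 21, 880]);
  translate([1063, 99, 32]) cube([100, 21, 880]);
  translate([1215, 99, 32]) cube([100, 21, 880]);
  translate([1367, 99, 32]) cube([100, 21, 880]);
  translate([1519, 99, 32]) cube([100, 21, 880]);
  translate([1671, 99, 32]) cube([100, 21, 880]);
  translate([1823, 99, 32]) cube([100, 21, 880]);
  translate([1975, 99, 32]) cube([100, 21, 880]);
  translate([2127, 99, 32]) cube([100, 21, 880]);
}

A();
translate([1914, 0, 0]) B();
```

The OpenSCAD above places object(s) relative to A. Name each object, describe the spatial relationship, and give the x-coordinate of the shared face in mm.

The bed frame's +x face and the fence section's −x face are both at x = 1914 mm.

A is a bed frame. B is a fence section. The fence section is against the bed frame's +x side, with their −y faces flush. The x-coordinate of the shared face is 1914 mm.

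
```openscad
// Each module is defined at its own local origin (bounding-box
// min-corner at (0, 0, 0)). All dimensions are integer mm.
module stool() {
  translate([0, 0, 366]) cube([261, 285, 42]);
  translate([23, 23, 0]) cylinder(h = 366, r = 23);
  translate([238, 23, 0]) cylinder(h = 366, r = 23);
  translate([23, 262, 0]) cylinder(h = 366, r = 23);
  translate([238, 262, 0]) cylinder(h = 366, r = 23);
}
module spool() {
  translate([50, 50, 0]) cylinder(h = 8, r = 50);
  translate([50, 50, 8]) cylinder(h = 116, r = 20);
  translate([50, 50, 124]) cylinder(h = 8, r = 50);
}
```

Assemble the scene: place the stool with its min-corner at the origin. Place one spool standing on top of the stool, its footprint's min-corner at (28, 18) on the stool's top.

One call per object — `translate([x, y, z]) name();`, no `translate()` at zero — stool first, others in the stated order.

stool();
translate([28, 18, 408]) spool();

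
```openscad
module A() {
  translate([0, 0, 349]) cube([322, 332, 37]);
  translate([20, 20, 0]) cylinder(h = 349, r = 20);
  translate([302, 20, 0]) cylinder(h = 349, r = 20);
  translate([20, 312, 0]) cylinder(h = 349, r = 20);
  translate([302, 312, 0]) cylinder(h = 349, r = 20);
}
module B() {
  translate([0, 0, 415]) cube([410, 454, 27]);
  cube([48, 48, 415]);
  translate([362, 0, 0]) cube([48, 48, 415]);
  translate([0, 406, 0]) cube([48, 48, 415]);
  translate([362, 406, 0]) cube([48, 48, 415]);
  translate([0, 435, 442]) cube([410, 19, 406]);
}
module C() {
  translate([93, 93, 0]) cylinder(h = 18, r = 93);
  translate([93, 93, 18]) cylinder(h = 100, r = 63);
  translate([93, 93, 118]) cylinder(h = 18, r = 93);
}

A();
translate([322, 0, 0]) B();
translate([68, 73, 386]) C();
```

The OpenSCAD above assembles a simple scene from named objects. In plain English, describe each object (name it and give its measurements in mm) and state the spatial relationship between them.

A is a four-legged stool. The seat is 322×332 mm, 37 mm thick, top at z = 386 mm. It stands on four round legs, each 40 mm in diameter, from z = 0 to the seat underside, each leg's axis is inset half a diameter from the nearest pair of seat edges (so the leg's bounding box is flush with the corner).

B is a chair. The seat is a 410×454×27 mm slab with its top at z = 442 mm, on four 48×48 mm corner legs (flush with the seat edges, standing on z = 0). A flat backrest 19 mm thick, 406 mm tall, spans the full seat width and rises from the seat top along its +y edge, rear face flush with the rear of the seat.

C is a spool: two coaxial disc flanges of radius 93 mm and thickness 18 mm, joined by a core cylinder of radius 63 mm and height 100 mm. The lower flange rests on z = 0 and the three cylinders share a vertical axis.

The chair is against the stool's +x side, with their −y faces flush. The spool is on top of the stool, centred.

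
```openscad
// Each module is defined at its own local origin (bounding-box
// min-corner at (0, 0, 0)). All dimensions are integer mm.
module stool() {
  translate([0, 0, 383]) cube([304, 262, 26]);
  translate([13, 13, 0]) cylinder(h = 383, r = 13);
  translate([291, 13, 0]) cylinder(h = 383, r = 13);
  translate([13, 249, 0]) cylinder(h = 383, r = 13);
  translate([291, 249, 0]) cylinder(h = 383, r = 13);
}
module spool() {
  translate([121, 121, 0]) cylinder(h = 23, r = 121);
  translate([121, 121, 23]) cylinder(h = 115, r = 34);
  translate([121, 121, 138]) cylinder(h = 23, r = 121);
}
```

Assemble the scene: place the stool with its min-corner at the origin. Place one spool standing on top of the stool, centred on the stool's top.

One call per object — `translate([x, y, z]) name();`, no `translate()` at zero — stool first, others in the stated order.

stool();
translate([31, 10, 409]) spool();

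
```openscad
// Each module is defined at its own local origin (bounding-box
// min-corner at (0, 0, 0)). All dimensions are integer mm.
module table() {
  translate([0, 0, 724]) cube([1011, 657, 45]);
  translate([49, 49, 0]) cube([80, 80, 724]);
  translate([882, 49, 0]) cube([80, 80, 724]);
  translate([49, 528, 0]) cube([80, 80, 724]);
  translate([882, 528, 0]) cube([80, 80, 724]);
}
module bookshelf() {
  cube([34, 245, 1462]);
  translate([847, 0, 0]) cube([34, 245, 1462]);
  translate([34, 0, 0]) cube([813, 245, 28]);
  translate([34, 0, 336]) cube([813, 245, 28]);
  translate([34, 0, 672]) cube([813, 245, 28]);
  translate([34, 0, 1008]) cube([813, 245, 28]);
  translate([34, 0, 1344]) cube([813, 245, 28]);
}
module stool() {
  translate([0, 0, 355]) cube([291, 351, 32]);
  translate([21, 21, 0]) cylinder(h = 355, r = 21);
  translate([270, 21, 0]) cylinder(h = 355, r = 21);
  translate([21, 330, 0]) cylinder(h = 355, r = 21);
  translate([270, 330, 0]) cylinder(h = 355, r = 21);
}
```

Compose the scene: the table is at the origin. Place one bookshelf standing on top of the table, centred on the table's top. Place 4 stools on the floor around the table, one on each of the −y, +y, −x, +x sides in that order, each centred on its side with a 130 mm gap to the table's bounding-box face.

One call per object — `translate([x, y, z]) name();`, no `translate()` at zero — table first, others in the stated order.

table();
translate([65, 206, 769]) bookshelf();
translate([360, -481, 0]) stool();
translate([360, 787, 0]) stool();
translate([-421, 153, 0]) stool();
translate([1141, 153, 0]) stool();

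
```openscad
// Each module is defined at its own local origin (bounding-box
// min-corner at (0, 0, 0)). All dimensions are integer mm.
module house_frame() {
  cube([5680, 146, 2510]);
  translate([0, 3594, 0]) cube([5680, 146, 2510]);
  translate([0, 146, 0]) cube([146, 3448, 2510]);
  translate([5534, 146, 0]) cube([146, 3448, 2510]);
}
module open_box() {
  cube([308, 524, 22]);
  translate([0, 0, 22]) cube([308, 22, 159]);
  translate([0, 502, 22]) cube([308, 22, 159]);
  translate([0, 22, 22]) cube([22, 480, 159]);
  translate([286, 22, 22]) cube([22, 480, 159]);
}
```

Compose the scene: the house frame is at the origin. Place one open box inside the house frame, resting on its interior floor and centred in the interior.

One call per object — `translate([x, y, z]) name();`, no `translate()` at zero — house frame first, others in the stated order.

house_frame();
translate([2686, 1608, 0]) open_box();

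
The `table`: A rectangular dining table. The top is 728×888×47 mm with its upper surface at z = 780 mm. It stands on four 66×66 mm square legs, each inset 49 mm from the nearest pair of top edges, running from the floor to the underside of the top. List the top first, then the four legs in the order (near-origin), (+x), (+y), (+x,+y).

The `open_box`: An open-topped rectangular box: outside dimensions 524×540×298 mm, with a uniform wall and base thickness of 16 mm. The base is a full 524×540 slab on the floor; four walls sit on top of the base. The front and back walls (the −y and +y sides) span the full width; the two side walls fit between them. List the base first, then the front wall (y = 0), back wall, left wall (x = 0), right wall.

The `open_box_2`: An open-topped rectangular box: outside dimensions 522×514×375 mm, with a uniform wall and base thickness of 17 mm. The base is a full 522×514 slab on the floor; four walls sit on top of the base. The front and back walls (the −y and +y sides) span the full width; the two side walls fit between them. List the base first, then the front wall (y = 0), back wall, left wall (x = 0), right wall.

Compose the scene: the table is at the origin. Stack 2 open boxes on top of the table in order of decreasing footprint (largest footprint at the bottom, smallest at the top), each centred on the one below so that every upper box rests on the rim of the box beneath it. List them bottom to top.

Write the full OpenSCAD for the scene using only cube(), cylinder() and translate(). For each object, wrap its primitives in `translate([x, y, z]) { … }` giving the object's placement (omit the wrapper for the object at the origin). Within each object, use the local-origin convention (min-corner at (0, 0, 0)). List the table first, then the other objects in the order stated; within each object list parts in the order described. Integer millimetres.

translate([0, 0, 733]) cube([728, 888, 47]);
translate([49, 49, 0]) cube([66, 66, 733]);
translate([613, 49, 0]) cube([66, 66, 733]);
translate([49, 773, 0]) cube([66, 66, 733]);
translate([613, 773, 0]) cube([66, 66, 733]);
translate([102, 174, 780]) {
  cube([524, 540, 16]);
  translate([0, 0, 16]) cube([524, 16, 282]);
  translate([0, 524, 16]) cube([524, 16, 282]);
  translate([0, 16, 16]) cube([16, 508, 282]);
  translate([508, 16, 16]) cube([16, 508, 282]);
}
translate([103, 187, 1078]) {
  cube([522, 514, 17]);
  translate([0, 0, 17]) cube([522, 17, 358]);
  translate([0, 497, 17]) cube([522, 17, 358]);
  translate([0, 17, 17]) cube([17, 480, 358]);
  translate([505, 17, 17]) cube([17, 480, 358]);
}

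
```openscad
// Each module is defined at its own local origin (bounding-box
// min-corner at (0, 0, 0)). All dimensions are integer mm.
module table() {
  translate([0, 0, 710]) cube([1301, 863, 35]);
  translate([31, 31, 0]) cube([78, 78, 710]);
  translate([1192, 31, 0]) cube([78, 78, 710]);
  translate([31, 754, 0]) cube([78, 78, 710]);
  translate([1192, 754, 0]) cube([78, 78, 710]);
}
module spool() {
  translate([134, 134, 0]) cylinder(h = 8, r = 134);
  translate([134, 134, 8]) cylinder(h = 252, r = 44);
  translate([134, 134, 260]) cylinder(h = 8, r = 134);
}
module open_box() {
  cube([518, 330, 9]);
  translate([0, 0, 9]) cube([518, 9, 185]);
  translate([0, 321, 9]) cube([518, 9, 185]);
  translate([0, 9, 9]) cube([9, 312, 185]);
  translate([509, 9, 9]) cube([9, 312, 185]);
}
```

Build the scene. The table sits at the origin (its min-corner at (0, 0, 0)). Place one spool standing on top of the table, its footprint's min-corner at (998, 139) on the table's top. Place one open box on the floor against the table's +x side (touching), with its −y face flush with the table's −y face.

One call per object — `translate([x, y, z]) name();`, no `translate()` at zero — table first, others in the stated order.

table();
translate([998, 139, 745]) spool();
translate([1301, 0, 0]) open_box();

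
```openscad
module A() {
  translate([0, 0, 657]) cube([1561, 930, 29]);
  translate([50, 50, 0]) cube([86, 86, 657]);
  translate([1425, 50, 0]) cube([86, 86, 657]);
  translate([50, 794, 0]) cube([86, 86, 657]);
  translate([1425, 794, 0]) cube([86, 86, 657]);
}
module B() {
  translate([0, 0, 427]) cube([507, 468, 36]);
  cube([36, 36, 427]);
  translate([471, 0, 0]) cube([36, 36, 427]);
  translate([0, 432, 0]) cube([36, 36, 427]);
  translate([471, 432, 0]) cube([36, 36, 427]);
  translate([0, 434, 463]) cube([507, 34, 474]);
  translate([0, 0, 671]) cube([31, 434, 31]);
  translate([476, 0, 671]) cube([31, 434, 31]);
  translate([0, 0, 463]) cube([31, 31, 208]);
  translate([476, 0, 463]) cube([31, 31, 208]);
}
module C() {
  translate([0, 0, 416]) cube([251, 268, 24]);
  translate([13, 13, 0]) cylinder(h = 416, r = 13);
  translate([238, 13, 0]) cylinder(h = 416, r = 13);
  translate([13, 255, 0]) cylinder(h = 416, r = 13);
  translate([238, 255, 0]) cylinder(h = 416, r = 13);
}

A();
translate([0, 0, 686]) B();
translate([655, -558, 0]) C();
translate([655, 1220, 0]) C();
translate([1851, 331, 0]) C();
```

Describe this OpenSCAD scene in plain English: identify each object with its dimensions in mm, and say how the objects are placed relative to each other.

A is a rectangular dining table. The top is 1561×930×29 mm with its upper surface at z = 686 mm. It stands on four 86×86 mm square legs, each inset 50 mm from the nearest pair of top edges, running from the floor to the underside of the top.

B is a chair. The seat is a 507×468×36 mm slab with its top at z = 463 mm, on four 36×36 mm corner legs (flush with the seat edges, standing on z = 0). A flat backrest 34 mm thick, 474 mm tall, spans the full seat width and rises from the seat top along its +y edge, rear face flush with the rear of the seat. Two armrests of 31×31 mm section run along each side from the seat's front edge to the front of the backrest, top faces 239 mm above the seat top and outer faces flush with the seat's x-edges; a 31×31 mm post under the front of each armrest stands on the seat at the front corner.

C is a four-legged stool. The seat is 251×268 mm, 24 mm thick, top at z = 440 mm. It stands on four round legs, each 26 mm in diameter, from z = 0 to the seat underside, each leg's axis is inset half a diameter from the nearest pair of seat edges (so the leg's bounding box is flush with the corner).

The chair is on top of the table. Three stools sit around the table at the −y, +y, +x sides.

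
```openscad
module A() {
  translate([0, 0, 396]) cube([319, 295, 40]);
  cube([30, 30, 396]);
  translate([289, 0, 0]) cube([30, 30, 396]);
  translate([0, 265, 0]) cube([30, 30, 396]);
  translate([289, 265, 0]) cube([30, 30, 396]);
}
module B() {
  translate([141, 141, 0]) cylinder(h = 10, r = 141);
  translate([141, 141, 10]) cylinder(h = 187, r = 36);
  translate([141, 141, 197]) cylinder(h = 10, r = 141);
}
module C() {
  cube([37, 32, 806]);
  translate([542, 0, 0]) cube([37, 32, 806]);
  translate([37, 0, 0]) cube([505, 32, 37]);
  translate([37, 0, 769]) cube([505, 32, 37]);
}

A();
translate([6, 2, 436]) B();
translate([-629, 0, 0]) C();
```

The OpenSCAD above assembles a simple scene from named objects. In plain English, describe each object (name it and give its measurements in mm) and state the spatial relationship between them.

A is a four-legged stool. The seat is a 319×295×40 mm slab whose top surface is at z = 436 mm; four square legs, each 30×30 mm in cross-section, run from the floor (z = 0) to the underside of the seat, each flush with a corner of the seat.

B is a spool: two coaxial disc flanges of radius 141 mm and thickness 10 mm, joined by a core cylinder of radius 36 mm and height 187 mm. The lower flange rests on z = 0 and the three cylinders share a vertical axis.

C is a rectangular picture frame lying in the x–z plane (depth along y). The opening is 505 mm wide (x) by 732 mm tall (z), surrounded by a border 37 mm wide on all four sides. The frame is 32 mm deep and is made of two full-height vertical stiles with two horizontal rails fitted between them.

The spool is on top of the stool. The picture frame is on the floor beside the stool on its −x side.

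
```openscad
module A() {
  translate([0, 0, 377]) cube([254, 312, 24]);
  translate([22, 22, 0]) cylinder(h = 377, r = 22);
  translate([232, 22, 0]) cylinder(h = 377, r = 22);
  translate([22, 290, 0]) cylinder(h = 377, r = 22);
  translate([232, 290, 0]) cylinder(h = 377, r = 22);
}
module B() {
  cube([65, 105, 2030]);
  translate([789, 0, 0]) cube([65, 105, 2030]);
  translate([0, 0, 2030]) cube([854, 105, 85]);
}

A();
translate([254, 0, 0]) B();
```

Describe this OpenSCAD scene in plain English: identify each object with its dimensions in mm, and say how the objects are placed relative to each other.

A is a simple wooden stool: a rectangular seat 254 mm (x) by 312 mm (y), 24 mm thick, top face at z = 401 mm, on four round legs, each 44 mm in diameter. The legs rest on z = 0, each leg's axis is inset half a diameter from the nearest pair of seat edges (so the leg's bounding box is flush with the corner).

B is a door frame. The clear opening is 724 mm wide and 2030 mm high. Two 65 mm wide jambs, 105 mm deep, stand either side of the opening from the floor to the top of the opening. A 85 mm thick head sits across the top of both jambs, spanning the full outside width of the frame.

The door frame is against the stool's +x side, with their −y faces flush.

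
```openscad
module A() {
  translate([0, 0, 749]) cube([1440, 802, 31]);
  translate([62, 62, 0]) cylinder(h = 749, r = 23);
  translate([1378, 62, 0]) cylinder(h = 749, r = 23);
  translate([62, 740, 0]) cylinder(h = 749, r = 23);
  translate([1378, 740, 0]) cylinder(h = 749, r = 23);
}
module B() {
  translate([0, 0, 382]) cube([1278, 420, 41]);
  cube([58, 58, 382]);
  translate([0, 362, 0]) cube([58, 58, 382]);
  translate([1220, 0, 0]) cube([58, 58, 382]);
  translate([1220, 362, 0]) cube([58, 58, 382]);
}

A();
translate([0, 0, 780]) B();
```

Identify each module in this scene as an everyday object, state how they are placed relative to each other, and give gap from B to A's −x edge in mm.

The bench's min-x is at 0; the table's min-x is 0; gap = 0 mm.

A is a table. B is a bench. The bench is on top of the table. The gap from the bench to the table's −x edge is 0 mm.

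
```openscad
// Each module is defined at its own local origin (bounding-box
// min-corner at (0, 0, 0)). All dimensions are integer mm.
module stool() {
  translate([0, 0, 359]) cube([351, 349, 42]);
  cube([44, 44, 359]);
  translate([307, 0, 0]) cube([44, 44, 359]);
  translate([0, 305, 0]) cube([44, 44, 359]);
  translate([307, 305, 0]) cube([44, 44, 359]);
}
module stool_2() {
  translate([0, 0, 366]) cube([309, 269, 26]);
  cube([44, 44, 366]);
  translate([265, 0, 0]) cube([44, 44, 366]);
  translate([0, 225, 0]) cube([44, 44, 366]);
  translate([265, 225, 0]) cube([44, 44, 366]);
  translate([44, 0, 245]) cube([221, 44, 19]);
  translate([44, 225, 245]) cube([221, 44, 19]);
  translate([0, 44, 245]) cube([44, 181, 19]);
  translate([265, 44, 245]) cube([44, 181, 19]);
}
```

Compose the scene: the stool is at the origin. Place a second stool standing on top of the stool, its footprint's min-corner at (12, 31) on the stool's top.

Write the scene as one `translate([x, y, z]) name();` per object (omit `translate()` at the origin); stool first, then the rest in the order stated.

stool();
translate([12, 31, 401]) stool_2();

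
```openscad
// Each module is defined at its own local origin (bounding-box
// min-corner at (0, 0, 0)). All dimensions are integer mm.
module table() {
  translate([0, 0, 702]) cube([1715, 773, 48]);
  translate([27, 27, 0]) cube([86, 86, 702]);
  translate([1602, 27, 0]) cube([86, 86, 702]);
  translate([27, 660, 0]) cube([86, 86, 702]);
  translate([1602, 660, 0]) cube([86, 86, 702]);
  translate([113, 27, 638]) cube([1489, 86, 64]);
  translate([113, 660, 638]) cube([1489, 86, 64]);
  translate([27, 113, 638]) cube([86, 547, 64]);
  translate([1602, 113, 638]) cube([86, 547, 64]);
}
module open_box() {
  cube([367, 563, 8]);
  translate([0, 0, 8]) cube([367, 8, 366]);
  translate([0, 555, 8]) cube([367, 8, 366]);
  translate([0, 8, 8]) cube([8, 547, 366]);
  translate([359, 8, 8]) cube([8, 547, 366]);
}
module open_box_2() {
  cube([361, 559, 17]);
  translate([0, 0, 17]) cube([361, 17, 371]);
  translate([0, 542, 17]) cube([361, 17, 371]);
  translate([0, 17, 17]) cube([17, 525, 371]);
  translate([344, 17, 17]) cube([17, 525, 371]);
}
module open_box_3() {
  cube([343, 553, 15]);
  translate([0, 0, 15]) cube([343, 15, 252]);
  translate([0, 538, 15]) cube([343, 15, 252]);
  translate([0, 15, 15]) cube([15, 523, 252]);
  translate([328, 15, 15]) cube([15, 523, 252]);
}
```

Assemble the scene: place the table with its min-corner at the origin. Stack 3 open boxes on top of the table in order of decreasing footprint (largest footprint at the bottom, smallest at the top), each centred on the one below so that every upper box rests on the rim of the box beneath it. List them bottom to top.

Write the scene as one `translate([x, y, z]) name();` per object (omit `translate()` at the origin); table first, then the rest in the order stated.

table();
translate([674, 105, 750]) open_box();
translate([677, 107, 1124]) open_box_2();
translate([686, 110, 1512]) open_box_3();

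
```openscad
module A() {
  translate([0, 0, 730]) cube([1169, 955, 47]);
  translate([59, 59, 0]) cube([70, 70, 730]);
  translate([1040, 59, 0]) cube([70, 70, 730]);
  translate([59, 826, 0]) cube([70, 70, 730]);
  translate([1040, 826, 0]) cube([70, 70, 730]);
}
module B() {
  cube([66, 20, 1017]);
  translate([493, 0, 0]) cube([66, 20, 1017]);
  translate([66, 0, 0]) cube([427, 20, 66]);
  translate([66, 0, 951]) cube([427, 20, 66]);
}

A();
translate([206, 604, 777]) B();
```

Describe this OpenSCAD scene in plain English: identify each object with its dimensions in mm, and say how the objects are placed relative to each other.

A is a table with a 1169×955 mm rectangular top, 47 mm thick, top surface at z = 777 mm, supported by four 70×70 mm square legs, each inset 59 mm from the nearest pair of top edges, running from the floor.

B is a rectangular picture frame lying in the x–z plane (depth along y). The opening is 427 mm wide (x) by 885 mm tall (z), surrounded by a border 66 mm wide on all four sides. The frame is 20 mm deep and is made of two full-height vertical stiles with two horizontal rails fitted between them.

The picture frame is on top of the table.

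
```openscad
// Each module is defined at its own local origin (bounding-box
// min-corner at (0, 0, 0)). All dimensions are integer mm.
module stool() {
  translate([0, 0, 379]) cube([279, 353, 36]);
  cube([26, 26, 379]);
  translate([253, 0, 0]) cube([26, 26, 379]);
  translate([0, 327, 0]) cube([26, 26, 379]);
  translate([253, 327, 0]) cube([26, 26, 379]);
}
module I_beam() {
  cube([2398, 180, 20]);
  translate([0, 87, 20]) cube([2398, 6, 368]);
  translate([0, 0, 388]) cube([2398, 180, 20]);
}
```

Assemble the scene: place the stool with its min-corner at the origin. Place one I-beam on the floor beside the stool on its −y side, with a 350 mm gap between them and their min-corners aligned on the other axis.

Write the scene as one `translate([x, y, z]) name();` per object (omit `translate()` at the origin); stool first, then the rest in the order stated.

stool();
translate([0, -530, 0]) I_beam();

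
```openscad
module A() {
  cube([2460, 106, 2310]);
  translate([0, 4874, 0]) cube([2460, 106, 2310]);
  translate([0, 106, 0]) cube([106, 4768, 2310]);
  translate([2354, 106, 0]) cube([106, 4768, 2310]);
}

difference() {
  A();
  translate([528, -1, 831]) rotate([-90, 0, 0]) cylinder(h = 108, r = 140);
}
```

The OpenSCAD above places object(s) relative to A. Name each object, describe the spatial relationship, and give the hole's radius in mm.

A is a house frame. The house frame has a circular hole through its front wall. The hole's radius is 140 mm.

The subtracted cylinder has r = 140 mm.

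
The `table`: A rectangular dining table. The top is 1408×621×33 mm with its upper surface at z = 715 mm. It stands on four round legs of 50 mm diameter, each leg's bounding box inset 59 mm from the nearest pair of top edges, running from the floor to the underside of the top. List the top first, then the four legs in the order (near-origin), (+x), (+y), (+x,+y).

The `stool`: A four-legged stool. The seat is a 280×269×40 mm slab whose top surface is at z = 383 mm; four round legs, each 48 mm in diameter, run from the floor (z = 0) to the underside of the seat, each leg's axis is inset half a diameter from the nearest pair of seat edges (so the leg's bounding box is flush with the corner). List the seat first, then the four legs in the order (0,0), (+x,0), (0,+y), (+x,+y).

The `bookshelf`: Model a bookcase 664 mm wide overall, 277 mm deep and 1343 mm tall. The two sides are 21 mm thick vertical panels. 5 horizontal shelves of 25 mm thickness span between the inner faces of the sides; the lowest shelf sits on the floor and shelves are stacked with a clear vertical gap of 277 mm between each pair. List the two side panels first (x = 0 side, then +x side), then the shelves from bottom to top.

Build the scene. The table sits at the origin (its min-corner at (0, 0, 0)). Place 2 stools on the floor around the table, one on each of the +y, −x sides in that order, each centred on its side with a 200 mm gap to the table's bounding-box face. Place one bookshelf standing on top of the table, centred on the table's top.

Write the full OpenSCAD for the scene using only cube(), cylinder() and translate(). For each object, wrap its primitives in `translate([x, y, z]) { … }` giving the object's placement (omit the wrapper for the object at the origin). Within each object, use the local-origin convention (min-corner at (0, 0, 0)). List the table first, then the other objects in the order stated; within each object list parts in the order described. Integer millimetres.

translate([0, 0, 682]) cube([1408, 621, 33]);
translate([84, 84, 0]) cylinder(h = 682, r = 25);
translate([1324, 84, 0]) cylinder(h = 682, r = 25);
translate([84, 537, 0]) cylinder(h = 682, r = 25);
translate([1324, 537, 0]) cylinder(h = 682, r = 25);
translate([564, 821, 0]) {
  translate([0, 0, 343]) cube([280, 269, 40]);
  translate([24, 24, 0]) cylinder(h = 343, r = 24);
  translate([256, 24, 0]) cylinder(h = 343, r = 24);
  translate([24, 245, 0]) cylinder(h = 343, r = 24);
  translate([256, 245, 0]) cylinder(h = 343, r = 24);
}
translate([-480, 176, 0]) {
  translate([0, 0, 343]) cube([280, 269, 40]);
  translate([24, 24, 0]) cylinder(h = 343, r = 24);
  translate([256, 24, 0]) cylinder(h = 343, r = 24);
  translate([24, 245, 0]) cylinder(h = 343, r = 24);
  translate([256, 245, 0]) cylinder(h = 343, r = 24);
}
translate([372, 172, 715]) {
  cube([21, 277, 1343]);
  translate([643, 0, 0]) cube([21, 277, 1343]);
  translate([21, 0, 0]) cube([622, 277, 25]);
  translate([21, 0, 302]) cube([622, 277, 25]);
  translate([21, 0, 604]) cube([622, 277, 25]);
  translate([21, 0, 906]) cube([622, 277, 25]);
  translate([21, 0, 1208]) cube([622, 277, 25]);
}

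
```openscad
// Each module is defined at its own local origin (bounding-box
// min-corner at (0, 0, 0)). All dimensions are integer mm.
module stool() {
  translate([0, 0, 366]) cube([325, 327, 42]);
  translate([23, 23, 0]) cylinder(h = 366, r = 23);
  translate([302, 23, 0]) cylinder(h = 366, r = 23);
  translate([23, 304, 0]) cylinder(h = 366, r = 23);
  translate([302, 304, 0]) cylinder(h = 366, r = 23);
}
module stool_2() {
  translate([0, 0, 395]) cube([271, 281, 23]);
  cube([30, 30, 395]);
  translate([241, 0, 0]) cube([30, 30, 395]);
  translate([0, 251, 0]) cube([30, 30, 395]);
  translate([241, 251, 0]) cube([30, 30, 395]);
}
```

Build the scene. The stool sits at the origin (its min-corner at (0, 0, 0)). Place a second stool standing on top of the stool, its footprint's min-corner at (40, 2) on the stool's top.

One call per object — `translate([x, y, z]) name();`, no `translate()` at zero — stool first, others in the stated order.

stool();
translate([40, 2, 408]) stool_2();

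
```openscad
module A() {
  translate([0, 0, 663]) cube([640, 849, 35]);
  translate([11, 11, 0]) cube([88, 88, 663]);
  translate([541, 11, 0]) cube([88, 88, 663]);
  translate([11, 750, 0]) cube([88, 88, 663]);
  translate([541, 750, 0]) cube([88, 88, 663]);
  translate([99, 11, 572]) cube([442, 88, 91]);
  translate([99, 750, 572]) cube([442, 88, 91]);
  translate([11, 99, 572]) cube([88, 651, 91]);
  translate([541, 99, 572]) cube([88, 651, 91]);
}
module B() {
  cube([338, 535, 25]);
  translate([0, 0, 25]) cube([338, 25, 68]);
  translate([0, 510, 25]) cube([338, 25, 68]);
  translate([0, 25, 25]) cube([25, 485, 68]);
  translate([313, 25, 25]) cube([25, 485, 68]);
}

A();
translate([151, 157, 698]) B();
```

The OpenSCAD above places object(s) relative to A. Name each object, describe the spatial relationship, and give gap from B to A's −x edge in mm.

The open box's min-x is at 151; the table's min-x is 0; gap = 151 mm.

A is a table. B is an open box. The open box is on top of the table, centred. The gap from the open box to the table's −x edge is 151 mm.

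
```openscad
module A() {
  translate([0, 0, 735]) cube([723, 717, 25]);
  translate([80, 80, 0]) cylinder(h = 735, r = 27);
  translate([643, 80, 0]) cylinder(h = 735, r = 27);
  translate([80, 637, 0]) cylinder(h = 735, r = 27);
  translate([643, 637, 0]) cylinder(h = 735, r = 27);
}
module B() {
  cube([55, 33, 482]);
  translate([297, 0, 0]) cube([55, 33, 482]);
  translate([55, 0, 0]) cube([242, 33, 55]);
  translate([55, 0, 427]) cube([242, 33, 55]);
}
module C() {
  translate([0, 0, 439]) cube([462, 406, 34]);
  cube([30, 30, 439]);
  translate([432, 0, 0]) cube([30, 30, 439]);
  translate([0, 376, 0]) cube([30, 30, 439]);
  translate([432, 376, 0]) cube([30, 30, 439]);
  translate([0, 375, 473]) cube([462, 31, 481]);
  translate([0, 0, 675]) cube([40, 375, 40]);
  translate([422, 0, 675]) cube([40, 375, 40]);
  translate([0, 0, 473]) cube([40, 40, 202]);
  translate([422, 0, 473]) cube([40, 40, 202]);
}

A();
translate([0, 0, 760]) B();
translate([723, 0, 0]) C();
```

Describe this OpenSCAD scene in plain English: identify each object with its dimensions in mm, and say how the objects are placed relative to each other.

A is a rectangular dining table. The top is 723×717×25 mm with its upper surface at z = 760 mm. It stands on four round legs of 54 mm diameter, each leg's bounding box inset 53 mm from the nearest pair of top edges, running from the floor to the underside of the top.

B is a picture frame with a 242×372 mm rectangular opening (x by z) and a uniform 55 mm border on every side. Frame depth is 33 mm along y. It is built from two vertical stiles running the full outside height and two horizontal rails spanning the gap between the stiles.

C is a chair. The seat is a 462×406×34 mm slab with its top at z = 473 mm, on four 30×30 mm corner legs (flush with the seat edges, standing on z = 0). A flat backrest 31 mm thick, 481 mm tall, spans the full seat width and rises from the seat top along its +y edge, rear face flush with the rear of the seat. Two armrests of 40×40 mm section run along each side from the seat's front edge to the front of the backrest, top faces 242 mm above the seat top and outer faces flush with the seat's x-edges; a 40×40 mm post under the front of each armrest stands on the seat at the front corner.

The picture frame is on top of the table. The chair is against the table's +x side, with their −y faces flush.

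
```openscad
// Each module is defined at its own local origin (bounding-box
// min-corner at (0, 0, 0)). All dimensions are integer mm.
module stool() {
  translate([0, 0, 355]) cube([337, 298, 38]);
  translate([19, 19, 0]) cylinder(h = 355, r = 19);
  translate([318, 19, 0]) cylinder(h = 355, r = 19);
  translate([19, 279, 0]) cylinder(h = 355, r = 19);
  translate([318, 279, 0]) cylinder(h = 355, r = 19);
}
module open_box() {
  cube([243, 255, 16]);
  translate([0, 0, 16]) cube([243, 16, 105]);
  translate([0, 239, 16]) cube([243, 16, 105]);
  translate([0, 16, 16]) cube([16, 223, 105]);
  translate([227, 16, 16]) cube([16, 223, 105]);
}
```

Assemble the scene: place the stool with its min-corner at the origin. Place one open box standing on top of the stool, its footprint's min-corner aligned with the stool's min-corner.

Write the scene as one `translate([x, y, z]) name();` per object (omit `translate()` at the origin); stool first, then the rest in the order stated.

stool();
translate([0, 0, 393]) open_box();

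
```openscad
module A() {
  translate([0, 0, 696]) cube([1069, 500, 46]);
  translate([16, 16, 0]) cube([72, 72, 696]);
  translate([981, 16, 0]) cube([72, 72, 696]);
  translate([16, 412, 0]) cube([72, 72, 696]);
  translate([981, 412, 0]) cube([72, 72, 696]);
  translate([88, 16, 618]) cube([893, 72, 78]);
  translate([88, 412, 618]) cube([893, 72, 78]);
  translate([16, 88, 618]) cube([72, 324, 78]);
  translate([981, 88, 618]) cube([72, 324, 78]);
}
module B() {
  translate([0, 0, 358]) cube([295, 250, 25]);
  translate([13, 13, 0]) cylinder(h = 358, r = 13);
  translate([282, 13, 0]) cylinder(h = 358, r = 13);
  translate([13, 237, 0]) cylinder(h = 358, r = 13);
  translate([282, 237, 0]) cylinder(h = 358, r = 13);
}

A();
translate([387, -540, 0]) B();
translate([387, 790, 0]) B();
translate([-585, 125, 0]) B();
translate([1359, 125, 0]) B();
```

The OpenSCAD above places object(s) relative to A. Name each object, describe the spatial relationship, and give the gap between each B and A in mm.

A is a table. B is a stool. Four stools sit around the table at the −y, +y, −x, +x sides. The gap between each stool and the table is 290 mm.

Each stool's nearest face is 290 mm from the table's bounding box.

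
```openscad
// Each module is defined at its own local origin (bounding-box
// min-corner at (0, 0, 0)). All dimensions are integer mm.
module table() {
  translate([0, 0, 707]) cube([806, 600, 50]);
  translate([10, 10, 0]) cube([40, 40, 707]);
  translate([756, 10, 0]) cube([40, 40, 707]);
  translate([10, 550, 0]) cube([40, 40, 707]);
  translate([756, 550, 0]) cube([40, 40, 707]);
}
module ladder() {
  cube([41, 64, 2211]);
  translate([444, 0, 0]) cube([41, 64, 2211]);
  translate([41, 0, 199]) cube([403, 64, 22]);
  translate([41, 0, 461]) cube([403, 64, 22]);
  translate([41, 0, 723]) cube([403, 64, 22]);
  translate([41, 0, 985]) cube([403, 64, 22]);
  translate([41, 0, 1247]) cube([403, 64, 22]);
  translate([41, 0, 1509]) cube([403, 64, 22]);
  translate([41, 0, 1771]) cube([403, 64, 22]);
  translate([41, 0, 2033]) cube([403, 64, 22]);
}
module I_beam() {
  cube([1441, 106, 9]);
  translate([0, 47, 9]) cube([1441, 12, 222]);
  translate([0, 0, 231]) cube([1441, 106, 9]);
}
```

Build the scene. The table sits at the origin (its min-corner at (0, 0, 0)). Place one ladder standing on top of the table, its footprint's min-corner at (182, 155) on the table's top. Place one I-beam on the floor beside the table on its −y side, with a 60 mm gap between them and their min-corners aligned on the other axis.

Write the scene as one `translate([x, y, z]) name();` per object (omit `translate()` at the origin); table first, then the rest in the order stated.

table();
translate([182, 155, 757]) ladder();
translate([0, -166, 0]) I_beam();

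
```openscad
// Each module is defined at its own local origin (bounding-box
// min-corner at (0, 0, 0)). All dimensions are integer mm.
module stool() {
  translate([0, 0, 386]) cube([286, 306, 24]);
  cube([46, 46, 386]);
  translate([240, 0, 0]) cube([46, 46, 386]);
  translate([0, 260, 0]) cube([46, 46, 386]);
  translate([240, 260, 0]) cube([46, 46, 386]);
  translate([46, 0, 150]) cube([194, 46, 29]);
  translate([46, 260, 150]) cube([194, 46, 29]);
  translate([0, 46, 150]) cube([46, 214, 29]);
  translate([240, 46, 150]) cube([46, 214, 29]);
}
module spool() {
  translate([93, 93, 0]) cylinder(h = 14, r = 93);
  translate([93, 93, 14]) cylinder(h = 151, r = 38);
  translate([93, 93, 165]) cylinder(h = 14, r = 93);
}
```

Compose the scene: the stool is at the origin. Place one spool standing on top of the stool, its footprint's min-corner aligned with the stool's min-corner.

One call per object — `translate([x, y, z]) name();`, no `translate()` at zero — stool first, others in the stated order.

stool();
translate([0, 0, 410]) spool();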